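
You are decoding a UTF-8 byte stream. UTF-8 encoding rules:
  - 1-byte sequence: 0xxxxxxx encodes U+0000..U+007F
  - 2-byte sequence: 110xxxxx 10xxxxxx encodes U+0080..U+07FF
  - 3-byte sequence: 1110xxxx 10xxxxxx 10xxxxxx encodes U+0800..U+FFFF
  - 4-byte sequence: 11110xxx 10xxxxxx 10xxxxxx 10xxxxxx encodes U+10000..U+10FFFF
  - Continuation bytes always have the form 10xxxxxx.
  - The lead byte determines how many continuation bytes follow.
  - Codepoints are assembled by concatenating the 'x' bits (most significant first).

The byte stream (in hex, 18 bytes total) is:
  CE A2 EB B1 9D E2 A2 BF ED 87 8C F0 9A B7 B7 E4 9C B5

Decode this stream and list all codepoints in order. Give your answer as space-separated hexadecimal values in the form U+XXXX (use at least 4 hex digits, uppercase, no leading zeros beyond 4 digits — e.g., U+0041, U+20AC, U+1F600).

Answer: U+03A2 U+BC5D U+28BF U+D1CC U+1ADF7 U+4735

Derivation:
Byte[0]=CE: 2-byte lead, need 1 cont bytes. acc=0xE
Byte[1]=A2: continuation. acc=(acc<<6)|0x22=0x3A2
Completed: cp=U+03A2 (starts at byte 0)
Byte[2]=EB: 3-byte lead, need 2 cont bytes. acc=0xB
Byte[3]=B1: continuation. acc=(acc<<6)|0x31=0x2F1
Byte[4]=9D: continuation. acc=(acc<<6)|0x1D=0xBC5D
Completed: cp=U+BC5D (starts at byte 2)
Byte[5]=E2: 3-byte lead, need 2 cont bytes. acc=0x2
Byte[6]=A2: continuation. acc=(acc<<6)|0x22=0xA2
Byte[7]=BF: continuation. acc=(acc<<6)|0x3F=0x28BF
Completed: cp=U+28BF (starts at byte 5)
Byte[8]=ED: 3-byte lead, need 2 cont bytes. acc=0xD
Byte[9]=87: continuation. acc=(acc<<6)|0x07=0x347
Byte[10]=8C: continuation. acc=(acc<<6)|0x0C=0xD1CC
Completed: cp=U+D1CC (starts at byte 8)
Byte[11]=F0: 4-byte lead, need 3 cont bytes. acc=0x0
Byte[12]=9A: continuation. acc=(acc<<6)|0x1A=0x1A
Byte[13]=B7: continuation. acc=(acc<<6)|0x37=0x6B7
Byte[14]=B7: continuation. acc=(acc<<6)|0x37=0x1ADF7
Completed: cp=U+1ADF7 (starts at byte 11)
Byte[15]=E4: 3-byte lead, need 2 cont bytes. acc=0x4
Byte[16]=9C: continuation. acc=(acc<<6)|0x1C=0x11C
Byte[17]=B5: continuation. acc=(acc<<6)|0x35=0x4735
Completed: cp=U+4735 (starts at byte 15)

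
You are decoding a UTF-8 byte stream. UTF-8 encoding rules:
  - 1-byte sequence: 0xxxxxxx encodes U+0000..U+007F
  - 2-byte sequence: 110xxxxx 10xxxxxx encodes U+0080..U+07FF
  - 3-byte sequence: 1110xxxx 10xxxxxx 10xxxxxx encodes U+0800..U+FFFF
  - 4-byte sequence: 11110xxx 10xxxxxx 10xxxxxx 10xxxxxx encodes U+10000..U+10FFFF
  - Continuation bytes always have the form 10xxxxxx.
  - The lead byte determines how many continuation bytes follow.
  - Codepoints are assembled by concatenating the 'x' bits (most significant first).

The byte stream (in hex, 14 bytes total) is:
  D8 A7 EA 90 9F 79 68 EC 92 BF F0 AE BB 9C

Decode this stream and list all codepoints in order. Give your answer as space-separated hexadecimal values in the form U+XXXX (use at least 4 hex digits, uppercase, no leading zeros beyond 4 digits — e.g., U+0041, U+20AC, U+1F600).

Byte[0]=D8: 2-byte lead, need 1 cont bytes. acc=0x18
Byte[1]=A7: continuation. acc=(acc<<6)|0x27=0x627
Completed: cp=U+0627 (starts at byte 0)
Byte[2]=EA: 3-byte lead, need 2 cont bytes. acc=0xA
Byte[3]=90: continuation. acc=(acc<<6)|0x10=0x290
Byte[4]=9F: continuation. acc=(acc<<6)|0x1F=0xA41F
Completed: cp=U+A41F (starts at byte 2)
Byte[5]=79: 1-byte ASCII. cp=U+0079
Byte[6]=68: 1-byte ASCII. cp=U+0068
Byte[7]=EC: 3-byte lead, need 2 cont bytes. acc=0xC
Byte[8]=92: continuation. acc=(acc<<6)|0x12=0x312
Byte[9]=BF: continuation. acc=(acc<<6)|0x3F=0xC4BF
Completed: cp=U+C4BF (starts at byte 7)
Byte[10]=F0: 4-byte lead, need 3 cont bytes. acc=0x0
Byte[11]=AE: continuation. acc=(acc<<6)|0x2E=0x2E
Byte[12]=BB: continuation. acc=(acc<<6)|0x3B=0xBBB
Byte[13]=9C: continuation. acc=(acc<<6)|0x1C=0x2EEDC
Completed: cp=U+2EEDC (starts at byte 10)

Answer: U+0627 U+A41F U+0079 U+0068 U+C4BF U+2EEDC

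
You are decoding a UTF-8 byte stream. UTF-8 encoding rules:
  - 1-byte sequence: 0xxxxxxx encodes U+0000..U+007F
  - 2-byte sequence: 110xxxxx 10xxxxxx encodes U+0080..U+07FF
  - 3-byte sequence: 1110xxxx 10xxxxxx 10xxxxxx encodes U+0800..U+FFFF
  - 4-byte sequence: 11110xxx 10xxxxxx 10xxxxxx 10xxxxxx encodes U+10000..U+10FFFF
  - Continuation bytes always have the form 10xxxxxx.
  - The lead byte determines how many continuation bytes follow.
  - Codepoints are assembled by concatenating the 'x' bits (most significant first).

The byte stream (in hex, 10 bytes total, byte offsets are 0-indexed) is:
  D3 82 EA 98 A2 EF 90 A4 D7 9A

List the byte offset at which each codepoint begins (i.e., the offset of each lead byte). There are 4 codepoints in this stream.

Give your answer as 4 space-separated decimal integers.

Byte[0]=D3: 2-byte lead, need 1 cont bytes. acc=0x13
Byte[1]=82: continuation. acc=(acc<<6)|0x02=0x4C2
Completed: cp=U+04C2 (starts at byte 0)
Byte[2]=EA: 3-byte lead, need 2 cont bytes. acc=0xA
Byte[3]=98: continuation. acc=(acc<<6)|0x18=0x298
Byte[4]=A2: continuation. acc=(acc<<6)|0x22=0xA622
Completed: cp=U+A622 (starts at byte 2)
Byte[5]=EF: 3-byte lead, need 2 cont bytes. acc=0xF
Byte[6]=90: continuation. acc=(acc<<6)|0x10=0x3D0
Byte[7]=A4: continuation. acc=(acc<<6)|0x24=0xF424
Completed: cp=U+F424 (starts at byte 5)
Byte[8]=D7: 2-byte lead, need 1 cont bytes. acc=0x17
Byte[9]=9A: continuation. acc=(acc<<6)|0x1A=0x5DA
Completed: cp=U+05DA (starts at byte 8)

Answer: 0 2 5 8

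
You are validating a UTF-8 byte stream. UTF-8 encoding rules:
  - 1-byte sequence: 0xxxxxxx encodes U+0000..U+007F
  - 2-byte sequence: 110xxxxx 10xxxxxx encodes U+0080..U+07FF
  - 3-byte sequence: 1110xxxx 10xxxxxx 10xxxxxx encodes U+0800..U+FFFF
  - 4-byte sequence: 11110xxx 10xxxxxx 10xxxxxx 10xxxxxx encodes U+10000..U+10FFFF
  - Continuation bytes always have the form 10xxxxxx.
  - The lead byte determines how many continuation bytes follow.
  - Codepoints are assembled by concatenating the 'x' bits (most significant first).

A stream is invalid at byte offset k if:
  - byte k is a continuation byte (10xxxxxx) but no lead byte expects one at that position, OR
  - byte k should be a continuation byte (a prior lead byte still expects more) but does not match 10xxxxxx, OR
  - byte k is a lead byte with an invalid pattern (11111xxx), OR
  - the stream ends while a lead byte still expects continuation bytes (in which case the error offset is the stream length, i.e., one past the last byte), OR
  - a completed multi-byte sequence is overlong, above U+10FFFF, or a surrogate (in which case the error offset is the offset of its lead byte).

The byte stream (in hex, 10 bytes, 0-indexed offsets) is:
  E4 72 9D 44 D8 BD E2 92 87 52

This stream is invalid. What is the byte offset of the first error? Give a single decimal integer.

Byte[0]=E4: 3-byte lead, need 2 cont bytes. acc=0x4
Byte[1]=72: expected 10xxxxxx continuation. INVALID

Answer: 1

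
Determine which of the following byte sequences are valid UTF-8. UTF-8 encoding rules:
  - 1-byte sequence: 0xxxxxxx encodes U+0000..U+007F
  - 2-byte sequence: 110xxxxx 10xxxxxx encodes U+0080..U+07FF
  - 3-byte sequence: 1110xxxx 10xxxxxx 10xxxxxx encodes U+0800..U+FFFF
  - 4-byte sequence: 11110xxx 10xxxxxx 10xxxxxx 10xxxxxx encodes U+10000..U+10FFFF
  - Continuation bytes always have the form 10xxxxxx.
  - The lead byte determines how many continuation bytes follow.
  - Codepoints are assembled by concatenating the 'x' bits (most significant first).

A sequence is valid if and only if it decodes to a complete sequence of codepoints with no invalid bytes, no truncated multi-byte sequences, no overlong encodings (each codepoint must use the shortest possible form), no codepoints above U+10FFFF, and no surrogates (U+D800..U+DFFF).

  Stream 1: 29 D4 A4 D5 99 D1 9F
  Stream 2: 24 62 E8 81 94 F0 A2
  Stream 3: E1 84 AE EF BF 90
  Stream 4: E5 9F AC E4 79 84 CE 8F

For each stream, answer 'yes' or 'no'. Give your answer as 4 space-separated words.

Answer: yes no yes no

Derivation:
Stream 1: decodes cleanly. VALID
Stream 2: error at byte offset 7. INVALID
Stream 3: decodes cleanly. VALID
Stream 4: error at byte offset 4. INVALID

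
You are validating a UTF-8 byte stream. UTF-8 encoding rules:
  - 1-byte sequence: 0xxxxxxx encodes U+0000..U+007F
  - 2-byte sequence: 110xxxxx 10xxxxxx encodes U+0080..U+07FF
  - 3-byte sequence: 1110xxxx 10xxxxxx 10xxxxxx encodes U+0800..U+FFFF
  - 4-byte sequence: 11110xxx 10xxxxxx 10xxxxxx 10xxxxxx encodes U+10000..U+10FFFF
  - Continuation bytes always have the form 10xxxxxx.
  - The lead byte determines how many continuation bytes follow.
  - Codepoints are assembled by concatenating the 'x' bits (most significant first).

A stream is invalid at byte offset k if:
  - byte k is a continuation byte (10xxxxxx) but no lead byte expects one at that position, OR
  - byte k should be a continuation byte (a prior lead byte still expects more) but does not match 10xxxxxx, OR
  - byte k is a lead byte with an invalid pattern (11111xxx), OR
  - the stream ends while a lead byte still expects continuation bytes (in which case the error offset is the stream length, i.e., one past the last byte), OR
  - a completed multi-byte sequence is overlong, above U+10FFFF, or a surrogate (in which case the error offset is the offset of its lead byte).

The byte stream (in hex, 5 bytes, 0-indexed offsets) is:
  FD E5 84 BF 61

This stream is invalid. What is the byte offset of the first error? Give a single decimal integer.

Answer: 0

Derivation:
Byte[0]=FD: INVALID lead byte (not 0xxx/110x/1110/11110)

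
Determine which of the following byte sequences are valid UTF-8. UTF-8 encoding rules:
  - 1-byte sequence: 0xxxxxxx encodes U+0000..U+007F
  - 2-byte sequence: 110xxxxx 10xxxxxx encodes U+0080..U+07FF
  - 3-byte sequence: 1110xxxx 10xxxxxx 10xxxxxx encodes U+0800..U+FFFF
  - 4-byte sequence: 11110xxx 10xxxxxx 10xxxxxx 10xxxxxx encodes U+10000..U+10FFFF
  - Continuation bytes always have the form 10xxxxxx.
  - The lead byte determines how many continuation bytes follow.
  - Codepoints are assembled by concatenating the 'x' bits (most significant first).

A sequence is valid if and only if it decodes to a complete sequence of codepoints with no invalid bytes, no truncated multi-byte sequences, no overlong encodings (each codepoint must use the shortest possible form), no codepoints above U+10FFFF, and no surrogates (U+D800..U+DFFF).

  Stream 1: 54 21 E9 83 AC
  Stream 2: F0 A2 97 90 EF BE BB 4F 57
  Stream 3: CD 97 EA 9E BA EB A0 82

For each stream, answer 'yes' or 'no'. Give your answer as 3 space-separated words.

Stream 1: decodes cleanly. VALID
Stream 2: decodes cleanly. VALID
Stream 3: decodes cleanly. VALID

Answer: yes yes yes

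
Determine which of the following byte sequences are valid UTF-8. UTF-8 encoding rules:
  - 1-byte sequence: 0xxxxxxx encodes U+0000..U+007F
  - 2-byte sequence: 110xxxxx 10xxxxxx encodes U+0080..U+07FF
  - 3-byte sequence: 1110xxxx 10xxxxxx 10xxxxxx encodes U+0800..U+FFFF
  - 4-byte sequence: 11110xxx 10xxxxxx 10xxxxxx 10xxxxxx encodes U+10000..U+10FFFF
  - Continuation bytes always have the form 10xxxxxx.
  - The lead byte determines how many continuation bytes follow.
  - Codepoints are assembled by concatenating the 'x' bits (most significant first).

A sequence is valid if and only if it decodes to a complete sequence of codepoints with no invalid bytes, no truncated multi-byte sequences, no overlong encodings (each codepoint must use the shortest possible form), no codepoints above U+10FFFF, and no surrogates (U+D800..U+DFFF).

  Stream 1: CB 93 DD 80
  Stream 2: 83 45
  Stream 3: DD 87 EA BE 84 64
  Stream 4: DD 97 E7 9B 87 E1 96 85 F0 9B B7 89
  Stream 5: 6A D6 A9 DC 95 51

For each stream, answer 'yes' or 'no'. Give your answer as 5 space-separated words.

Answer: yes no yes yes yes

Derivation:
Stream 1: decodes cleanly. VALID
Stream 2: error at byte offset 0. INVALID
Stream 3: decodes cleanly. VALID
Stream 4: decodes cleanly. VALID
Stream 5: decodes cleanly. VALID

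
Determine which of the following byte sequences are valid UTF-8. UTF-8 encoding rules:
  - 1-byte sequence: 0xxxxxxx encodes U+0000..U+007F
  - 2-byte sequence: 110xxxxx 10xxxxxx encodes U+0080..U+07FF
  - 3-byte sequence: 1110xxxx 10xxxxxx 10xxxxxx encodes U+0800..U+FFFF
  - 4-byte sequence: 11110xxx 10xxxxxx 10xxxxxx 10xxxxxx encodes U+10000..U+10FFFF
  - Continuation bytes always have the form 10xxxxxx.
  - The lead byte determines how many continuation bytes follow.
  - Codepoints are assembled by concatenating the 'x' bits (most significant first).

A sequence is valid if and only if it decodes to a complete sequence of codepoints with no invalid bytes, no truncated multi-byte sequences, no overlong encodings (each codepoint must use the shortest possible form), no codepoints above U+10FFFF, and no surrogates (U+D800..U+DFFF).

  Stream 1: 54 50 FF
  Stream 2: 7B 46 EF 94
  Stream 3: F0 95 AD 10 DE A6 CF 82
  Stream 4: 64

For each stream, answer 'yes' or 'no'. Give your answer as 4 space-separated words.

Answer: no no no yes

Derivation:
Stream 1: error at byte offset 2. INVALID
Stream 2: error at byte offset 4. INVALID
Stream 3: error at byte offset 3. INVALID
Stream 4: decodes cleanly. VALID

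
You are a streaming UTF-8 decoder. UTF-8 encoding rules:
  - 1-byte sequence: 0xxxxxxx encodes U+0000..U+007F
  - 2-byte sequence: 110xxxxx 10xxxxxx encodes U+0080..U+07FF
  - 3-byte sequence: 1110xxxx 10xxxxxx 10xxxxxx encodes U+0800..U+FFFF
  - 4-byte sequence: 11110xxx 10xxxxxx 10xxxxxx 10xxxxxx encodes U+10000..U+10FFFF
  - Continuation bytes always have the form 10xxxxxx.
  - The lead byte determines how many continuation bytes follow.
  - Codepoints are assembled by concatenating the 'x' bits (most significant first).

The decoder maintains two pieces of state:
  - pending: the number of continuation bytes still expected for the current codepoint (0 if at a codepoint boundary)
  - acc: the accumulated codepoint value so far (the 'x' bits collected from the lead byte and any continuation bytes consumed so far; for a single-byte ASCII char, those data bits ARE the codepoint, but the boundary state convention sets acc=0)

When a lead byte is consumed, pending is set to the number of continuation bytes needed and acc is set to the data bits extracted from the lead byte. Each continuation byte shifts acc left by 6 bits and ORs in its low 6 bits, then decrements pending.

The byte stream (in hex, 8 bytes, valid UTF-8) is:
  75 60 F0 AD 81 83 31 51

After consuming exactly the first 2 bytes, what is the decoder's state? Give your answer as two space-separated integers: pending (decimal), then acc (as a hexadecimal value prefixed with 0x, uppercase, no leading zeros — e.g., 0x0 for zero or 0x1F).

Answer: 0 0x0

Derivation:
Byte[0]=75: 1-byte. pending=0, acc=0x0
Byte[1]=60: 1-byte. pending=0, acc=0x0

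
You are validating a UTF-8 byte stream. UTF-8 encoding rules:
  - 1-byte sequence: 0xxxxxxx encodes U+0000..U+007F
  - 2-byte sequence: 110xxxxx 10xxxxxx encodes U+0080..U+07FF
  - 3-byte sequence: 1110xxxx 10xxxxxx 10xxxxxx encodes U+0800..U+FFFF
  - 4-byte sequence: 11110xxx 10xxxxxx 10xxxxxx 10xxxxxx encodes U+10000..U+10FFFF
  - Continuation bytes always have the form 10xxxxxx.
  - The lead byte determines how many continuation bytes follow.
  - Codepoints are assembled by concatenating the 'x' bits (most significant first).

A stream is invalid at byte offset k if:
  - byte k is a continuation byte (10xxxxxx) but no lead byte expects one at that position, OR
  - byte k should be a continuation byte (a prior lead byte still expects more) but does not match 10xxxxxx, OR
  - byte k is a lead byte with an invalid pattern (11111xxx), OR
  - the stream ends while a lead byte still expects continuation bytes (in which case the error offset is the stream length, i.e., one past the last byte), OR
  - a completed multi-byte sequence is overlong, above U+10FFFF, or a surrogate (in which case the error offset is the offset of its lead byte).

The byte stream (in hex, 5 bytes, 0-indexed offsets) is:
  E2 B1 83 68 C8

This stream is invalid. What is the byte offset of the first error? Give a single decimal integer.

Answer: 5

Derivation:
Byte[0]=E2: 3-byte lead, need 2 cont bytes. acc=0x2
Byte[1]=B1: continuation. acc=(acc<<6)|0x31=0xB1
Byte[2]=83: continuation. acc=(acc<<6)|0x03=0x2C43
Completed: cp=U+2C43 (starts at byte 0)
Byte[3]=68: 1-byte ASCII. cp=U+0068
Byte[4]=C8: 2-byte lead, need 1 cont bytes. acc=0x8
Byte[5]: stream ended, expected continuation. INVALID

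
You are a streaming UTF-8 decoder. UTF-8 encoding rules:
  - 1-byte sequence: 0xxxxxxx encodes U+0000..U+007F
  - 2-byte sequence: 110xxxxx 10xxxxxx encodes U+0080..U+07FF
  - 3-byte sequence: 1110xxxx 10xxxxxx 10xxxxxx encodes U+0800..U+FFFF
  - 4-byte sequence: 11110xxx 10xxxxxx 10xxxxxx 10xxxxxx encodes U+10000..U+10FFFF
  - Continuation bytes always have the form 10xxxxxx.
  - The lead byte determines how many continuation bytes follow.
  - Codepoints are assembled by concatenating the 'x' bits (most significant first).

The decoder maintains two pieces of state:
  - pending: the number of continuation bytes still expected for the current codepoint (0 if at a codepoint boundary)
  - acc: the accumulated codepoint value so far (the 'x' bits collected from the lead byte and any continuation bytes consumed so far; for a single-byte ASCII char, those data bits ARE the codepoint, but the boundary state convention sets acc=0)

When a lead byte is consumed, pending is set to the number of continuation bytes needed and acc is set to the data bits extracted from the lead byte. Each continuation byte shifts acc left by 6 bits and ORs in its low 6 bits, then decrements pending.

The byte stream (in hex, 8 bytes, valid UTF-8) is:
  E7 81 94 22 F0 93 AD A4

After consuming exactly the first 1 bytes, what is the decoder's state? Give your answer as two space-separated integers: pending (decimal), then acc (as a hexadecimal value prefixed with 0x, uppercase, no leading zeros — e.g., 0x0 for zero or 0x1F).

Answer: 2 0x7

Derivation:
Byte[0]=E7: 3-byte lead. pending=2, acc=0x7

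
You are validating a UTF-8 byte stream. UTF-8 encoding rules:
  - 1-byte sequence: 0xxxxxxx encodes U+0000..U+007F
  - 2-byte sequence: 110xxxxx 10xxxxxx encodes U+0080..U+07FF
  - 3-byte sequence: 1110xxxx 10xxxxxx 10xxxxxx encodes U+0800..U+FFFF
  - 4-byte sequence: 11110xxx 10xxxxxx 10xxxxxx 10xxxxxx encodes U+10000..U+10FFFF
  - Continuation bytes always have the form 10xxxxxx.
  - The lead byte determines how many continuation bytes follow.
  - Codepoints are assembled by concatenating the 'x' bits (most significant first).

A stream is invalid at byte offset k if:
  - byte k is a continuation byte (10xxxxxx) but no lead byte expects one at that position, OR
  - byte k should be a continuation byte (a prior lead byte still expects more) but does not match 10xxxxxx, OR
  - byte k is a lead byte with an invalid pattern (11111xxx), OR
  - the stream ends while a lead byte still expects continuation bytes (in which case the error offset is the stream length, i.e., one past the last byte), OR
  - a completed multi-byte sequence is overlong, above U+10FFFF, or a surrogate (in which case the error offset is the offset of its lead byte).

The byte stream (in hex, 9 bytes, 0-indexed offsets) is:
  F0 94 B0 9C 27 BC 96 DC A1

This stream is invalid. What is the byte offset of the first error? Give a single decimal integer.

Answer: 5

Derivation:
Byte[0]=F0: 4-byte lead, need 3 cont bytes. acc=0x0
Byte[1]=94: continuation. acc=(acc<<6)|0x14=0x14
Byte[2]=B0: continuation. acc=(acc<<6)|0x30=0x530
Byte[3]=9C: continuation. acc=(acc<<6)|0x1C=0x14C1C
Completed: cp=U+14C1C (starts at byte 0)
Byte[4]=27: 1-byte ASCII. cp=U+0027
Byte[5]=BC: INVALID lead byte (not 0xxx/110x/1110/11110)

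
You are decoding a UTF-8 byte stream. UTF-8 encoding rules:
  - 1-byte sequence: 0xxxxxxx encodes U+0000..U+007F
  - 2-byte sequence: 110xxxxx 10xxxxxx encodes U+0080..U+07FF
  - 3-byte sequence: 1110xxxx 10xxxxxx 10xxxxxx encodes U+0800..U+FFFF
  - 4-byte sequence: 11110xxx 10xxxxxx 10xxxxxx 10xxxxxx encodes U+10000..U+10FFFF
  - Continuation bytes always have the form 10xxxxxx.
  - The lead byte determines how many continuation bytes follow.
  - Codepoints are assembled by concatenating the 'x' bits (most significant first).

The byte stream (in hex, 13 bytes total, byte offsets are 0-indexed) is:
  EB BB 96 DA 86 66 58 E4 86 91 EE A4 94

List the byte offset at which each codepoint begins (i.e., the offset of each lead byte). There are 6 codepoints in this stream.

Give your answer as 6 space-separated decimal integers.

Answer: 0 3 5 6 7 10

Derivation:
Byte[0]=EB: 3-byte lead, need 2 cont bytes. acc=0xB
Byte[1]=BB: continuation. acc=(acc<<6)|0x3B=0x2FB
Byte[2]=96: continuation. acc=(acc<<6)|0x16=0xBED6
Completed: cp=U+BED6 (starts at byte 0)
Byte[3]=DA: 2-byte lead, need 1 cont bytes. acc=0x1A
Byte[4]=86: continuation. acc=(acc<<6)|0x06=0x686
Completed: cp=U+0686 (starts at byte 3)
Byte[5]=66: 1-byte ASCII. cp=U+0066
Byte[6]=58: 1-byte ASCII. cp=U+0058
Byte[7]=E4: 3-byte lead, need 2 cont bytes. acc=0x4
Byte[8]=86: continuation. acc=(acc<<6)|0x06=0x106
Byte[9]=91: continuation. acc=(acc<<6)|0x11=0x4191
Completed: cp=U+4191 (starts at byte 7)
Byte[10]=EE: 3-byte lead, need 2 cont bytes. acc=0xE
Byte[11]=A4: continuation. acc=(acc<<6)|0x24=0x3A4
Byte[12]=94: continuation. acc=(acc<<6)|0x14=0xE914
Completed: cp=U+E914 (starts at byte 10)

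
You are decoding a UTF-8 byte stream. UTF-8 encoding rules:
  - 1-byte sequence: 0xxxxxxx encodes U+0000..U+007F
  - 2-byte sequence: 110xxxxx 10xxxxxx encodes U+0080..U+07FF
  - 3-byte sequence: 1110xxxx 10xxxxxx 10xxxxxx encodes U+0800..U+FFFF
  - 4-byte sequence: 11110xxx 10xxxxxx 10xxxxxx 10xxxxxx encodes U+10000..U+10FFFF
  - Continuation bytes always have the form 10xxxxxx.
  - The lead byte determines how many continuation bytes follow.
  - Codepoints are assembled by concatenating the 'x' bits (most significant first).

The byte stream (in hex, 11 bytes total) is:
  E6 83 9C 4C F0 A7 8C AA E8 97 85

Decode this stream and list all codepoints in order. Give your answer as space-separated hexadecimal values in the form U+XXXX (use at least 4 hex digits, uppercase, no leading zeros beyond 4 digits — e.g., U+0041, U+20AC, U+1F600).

Byte[0]=E6: 3-byte lead, need 2 cont bytes. acc=0x6
Byte[1]=83: continuation. acc=(acc<<6)|0x03=0x183
Byte[2]=9C: continuation. acc=(acc<<6)|0x1C=0x60DC
Completed: cp=U+60DC (starts at byte 0)
Byte[3]=4C: 1-byte ASCII. cp=U+004C
Byte[4]=F0: 4-byte lead, need 3 cont bytes. acc=0x0
Byte[5]=A7: continuation. acc=(acc<<6)|0x27=0x27
Byte[6]=8C: continuation. acc=(acc<<6)|0x0C=0x9CC
Byte[7]=AA: continuation. acc=(acc<<6)|0x2A=0x2732A
Completed: cp=U+2732A (starts at byte 4)
Byte[8]=E8: 3-byte lead, need 2 cont bytes. acc=0x8
Byte[9]=97: continuation. acc=(acc<<6)|0x17=0x217
Byte[10]=85: continuation. acc=(acc<<6)|0x05=0x85C5
Completed: cp=U+85C5 (starts at byte 8)

Answer: U+60DC U+004C U+2732A U+85C5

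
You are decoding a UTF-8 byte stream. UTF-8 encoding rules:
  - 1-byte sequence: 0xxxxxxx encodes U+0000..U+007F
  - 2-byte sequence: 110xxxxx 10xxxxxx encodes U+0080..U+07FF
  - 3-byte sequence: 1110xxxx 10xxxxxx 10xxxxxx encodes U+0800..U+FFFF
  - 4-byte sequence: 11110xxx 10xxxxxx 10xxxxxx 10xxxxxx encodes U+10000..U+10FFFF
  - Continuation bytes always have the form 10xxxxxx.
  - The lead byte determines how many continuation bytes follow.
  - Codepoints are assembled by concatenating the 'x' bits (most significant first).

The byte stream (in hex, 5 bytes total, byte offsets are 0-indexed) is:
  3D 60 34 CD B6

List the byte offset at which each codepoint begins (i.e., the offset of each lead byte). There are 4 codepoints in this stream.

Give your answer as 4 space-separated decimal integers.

Byte[0]=3D: 1-byte ASCII. cp=U+003D
Byte[1]=60: 1-byte ASCII. cp=U+0060
Byte[2]=34: 1-byte ASCII. cp=U+0034
Byte[3]=CD: 2-byte lead, need 1 cont bytes. acc=0xD
Byte[4]=B6: continuation. acc=(acc<<6)|0x36=0x376
Completed: cp=U+0376 (starts at byte 3)

Answer: 0 1 2 3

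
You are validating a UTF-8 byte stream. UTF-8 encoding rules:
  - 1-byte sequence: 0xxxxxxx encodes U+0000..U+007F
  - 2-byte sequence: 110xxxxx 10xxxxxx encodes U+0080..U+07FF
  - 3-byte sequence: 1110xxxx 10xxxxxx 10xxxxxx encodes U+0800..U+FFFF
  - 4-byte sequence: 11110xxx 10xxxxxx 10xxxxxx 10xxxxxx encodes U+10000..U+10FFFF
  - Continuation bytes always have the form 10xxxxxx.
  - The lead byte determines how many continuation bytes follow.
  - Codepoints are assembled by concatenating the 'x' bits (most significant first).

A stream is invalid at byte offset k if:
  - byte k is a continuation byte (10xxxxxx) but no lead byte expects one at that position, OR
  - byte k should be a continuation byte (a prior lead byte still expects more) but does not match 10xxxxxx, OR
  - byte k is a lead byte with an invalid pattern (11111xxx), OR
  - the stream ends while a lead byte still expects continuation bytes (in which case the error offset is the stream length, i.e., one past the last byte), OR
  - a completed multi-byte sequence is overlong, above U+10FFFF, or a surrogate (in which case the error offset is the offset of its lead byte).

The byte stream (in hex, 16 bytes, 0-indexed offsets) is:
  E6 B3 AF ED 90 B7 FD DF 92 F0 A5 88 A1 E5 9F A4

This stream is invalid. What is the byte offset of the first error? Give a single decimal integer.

Answer: 6

Derivation:
Byte[0]=E6: 3-byte lead, need 2 cont bytes. acc=0x6
Byte[1]=B3: continuation. acc=(acc<<6)|0x33=0x1B3
Byte[2]=AF: continuation. acc=(acc<<6)|0x2F=0x6CEF
Completed: cp=U+6CEF (starts at byte 0)
Byte[3]=ED: 3-byte lead, need 2 cont bytes. acc=0xD
Byte[4]=90: continuation. acc=(acc<<6)|0x10=0x350
Byte[5]=B7: continuation. acc=(acc<<6)|0x37=0xD437
Completed: cp=U+D437 (starts at byte 3)
Byte[6]=FD: INVALID lead byte (not 0xxx/110x/1110/11110)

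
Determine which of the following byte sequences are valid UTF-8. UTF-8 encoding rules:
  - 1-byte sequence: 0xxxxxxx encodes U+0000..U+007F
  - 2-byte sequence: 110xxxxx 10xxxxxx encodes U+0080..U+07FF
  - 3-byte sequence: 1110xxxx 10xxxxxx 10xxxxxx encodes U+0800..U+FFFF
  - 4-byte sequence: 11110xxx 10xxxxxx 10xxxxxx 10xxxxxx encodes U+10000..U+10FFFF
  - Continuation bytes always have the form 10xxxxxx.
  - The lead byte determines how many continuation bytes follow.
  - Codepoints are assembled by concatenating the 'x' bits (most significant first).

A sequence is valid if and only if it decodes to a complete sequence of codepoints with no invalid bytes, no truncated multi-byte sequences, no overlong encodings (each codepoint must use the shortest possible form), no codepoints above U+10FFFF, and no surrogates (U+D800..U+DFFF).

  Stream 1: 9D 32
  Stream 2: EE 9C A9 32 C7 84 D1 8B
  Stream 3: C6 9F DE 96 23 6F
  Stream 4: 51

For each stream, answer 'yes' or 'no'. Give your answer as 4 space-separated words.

Answer: no yes yes yes

Derivation:
Stream 1: error at byte offset 0. INVALID
Stream 2: decodes cleanly. VALID
Stream 3: decodes cleanly. VALID
Stream 4: decodes cleanly. VALID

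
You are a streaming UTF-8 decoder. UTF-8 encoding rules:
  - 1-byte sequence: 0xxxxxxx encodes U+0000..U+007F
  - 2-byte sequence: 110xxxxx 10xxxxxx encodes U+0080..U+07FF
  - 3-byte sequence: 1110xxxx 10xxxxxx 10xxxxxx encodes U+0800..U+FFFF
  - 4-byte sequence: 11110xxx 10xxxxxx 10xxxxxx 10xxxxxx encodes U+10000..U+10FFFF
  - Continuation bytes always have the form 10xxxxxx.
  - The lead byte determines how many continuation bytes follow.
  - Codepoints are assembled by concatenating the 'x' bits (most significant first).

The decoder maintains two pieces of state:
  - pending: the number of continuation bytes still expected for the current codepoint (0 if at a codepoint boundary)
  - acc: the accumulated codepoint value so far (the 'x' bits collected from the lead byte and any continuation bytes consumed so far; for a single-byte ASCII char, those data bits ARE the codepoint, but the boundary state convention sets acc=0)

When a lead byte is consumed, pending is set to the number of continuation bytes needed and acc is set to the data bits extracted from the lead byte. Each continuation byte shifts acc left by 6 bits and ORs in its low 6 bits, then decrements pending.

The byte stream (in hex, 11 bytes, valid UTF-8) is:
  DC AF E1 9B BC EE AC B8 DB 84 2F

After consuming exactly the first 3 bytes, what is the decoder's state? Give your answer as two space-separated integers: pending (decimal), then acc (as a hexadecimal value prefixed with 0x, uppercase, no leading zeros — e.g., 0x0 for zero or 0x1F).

Answer: 2 0x1

Derivation:
Byte[0]=DC: 2-byte lead. pending=1, acc=0x1C
Byte[1]=AF: continuation. acc=(acc<<6)|0x2F=0x72F, pending=0
Byte[2]=E1: 3-byte lead. pending=2, acc=0x1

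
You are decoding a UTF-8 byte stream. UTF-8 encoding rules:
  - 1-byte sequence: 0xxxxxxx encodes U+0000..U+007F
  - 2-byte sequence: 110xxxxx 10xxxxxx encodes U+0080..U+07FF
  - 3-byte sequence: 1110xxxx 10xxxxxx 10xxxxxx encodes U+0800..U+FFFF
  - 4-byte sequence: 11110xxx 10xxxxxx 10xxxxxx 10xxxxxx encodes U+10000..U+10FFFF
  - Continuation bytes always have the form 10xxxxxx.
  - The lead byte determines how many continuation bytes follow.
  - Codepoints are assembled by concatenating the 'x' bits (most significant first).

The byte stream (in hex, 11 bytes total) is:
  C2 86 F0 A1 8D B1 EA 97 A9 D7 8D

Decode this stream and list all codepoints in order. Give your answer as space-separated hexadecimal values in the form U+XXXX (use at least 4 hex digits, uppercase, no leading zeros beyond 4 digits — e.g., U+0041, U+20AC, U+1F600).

Byte[0]=C2: 2-byte lead, need 1 cont bytes. acc=0x2
Byte[1]=86: continuation. acc=(acc<<6)|0x06=0x86
Completed: cp=U+0086 (starts at byte 0)
Byte[2]=F0: 4-byte lead, need 3 cont bytes. acc=0x0
Byte[3]=A1: continuation. acc=(acc<<6)|0x21=0x21
Byte[4]=8D: continuation. acc=(acc<<6)|0x0D=0x84D
Byte[5]=B1: continuation. acc=(acc<<6)|0x31=0x21371
Completed: cp=U+21371 (starts at byte 2)
Byte[6]=EA: 3-byte lead, need 2 cont bytes. acc=0xA
Byte[7]=97: continuation. acc=(acc<<6)|0x17=0x297
Byte[8]=A9: continuation. acc=(acc<<6)|0x29=0xA5E9
Completed: cp=U+A5E9 (starts at byte 6)
Byte[9]=D7: 2-byte lead, need 1 cont bytes. acc=0x17
Byte[10]=8D: continuation. acc=(acc<<6)|0x0D=0x5CD
Completed: cp=U+05CD (starts at byte 9)

Answer: U+0086 U+21371 U+A5E9 U+05CD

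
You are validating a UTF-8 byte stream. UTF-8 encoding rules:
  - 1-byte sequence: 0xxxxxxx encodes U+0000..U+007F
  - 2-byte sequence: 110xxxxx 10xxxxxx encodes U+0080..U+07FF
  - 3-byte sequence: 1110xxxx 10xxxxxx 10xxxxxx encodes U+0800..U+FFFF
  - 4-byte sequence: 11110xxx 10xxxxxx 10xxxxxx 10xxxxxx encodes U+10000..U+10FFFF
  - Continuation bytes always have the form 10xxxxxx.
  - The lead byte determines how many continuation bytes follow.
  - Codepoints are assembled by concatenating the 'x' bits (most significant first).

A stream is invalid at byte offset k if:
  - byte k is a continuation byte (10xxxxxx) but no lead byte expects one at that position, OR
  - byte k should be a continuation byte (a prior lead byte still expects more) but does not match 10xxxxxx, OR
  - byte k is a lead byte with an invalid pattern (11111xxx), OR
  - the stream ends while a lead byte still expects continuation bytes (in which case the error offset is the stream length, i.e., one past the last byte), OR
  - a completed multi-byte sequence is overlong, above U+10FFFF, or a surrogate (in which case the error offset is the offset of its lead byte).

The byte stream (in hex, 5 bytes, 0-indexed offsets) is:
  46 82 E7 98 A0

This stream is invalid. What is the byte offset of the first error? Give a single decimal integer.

Answer: 1

Derivation:
Byte[0]=46: 1-byte ASCII. cp=U+0046
Byte[1]=82: INVALID lead byte (not 0xxx/110x/1110/11110)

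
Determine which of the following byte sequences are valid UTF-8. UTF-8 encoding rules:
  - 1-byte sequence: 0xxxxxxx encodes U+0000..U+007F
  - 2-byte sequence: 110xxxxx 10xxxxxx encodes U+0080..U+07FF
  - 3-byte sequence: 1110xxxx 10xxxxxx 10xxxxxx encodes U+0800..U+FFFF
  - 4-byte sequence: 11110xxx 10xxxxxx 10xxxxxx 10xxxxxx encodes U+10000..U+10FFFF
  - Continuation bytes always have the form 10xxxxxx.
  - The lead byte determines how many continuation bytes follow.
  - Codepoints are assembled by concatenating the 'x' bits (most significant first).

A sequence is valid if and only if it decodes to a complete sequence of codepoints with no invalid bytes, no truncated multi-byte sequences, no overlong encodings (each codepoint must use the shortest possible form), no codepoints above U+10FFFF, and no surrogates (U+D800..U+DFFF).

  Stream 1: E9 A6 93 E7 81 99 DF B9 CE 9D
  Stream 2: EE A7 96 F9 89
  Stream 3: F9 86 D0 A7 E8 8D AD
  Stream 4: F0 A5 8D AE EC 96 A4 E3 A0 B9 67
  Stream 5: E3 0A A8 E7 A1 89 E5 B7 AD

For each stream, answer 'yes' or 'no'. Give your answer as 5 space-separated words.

Stream 1: decodes cleanly. VALID
Stream 2: error at byte offset 3. INVALID
Stream 3: error at byte offset 0. INVALID
Stream 4: decodes cleanly. VALID
Stream 5: error at byte offset 1. INVALID

Answer: yes no no yes no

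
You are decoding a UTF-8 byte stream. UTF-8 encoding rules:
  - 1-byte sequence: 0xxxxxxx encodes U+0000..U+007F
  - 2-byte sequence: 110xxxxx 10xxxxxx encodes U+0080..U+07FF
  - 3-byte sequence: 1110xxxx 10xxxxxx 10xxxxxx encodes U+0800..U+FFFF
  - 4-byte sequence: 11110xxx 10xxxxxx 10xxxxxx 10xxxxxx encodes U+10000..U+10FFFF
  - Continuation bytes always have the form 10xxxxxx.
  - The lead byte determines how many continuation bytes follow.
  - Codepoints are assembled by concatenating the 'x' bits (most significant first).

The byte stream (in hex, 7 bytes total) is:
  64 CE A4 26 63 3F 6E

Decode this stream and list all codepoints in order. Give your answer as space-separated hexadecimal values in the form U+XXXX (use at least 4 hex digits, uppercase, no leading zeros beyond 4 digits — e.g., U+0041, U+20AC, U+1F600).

Answer: U+0064 U+03A4 U+0026 U+0063 U+003F U+006E

Derivation:
Byte[0]=64: 1-byte ASCII. cp=U+0064
Byte[1]=CE: 2-byte lead, need 1 cont bytes. acc=0xE
Byte[2]=A4: continuation. acc=(acc<<6)|0x24=0x3A4
Completed: cp=U+03A4 (starts at byte 1)
Byte[3]=26: 1-byte ASCII. cp=U+0026
Byte[4]=63: 1-byte ASCII. cp=U+0063
Byte[5]=3F: 1-byte ASCII. cp=U+003F
Byte[6]=6E: 1-byte ASCII. cp=U+006E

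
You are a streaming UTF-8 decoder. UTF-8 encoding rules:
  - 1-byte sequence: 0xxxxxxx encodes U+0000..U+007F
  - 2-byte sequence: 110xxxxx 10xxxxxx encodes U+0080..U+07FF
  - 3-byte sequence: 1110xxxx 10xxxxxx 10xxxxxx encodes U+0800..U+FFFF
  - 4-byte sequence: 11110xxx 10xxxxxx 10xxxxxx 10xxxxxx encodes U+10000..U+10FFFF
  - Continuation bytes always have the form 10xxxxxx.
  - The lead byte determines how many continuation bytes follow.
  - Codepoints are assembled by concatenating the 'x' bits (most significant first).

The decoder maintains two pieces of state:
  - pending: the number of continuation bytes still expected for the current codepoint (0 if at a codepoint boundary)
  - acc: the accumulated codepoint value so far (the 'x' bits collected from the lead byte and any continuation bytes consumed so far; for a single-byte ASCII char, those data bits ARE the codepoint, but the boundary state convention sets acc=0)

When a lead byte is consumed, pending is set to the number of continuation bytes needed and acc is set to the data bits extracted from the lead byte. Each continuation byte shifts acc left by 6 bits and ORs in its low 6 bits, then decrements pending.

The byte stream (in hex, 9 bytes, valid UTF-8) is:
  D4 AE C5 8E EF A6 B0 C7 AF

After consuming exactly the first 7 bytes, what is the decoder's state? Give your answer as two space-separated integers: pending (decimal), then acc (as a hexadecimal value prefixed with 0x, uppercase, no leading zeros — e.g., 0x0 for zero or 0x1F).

Answer: 0 0xF9B0

Derivation:
Byte[0]=D4: 2-byte lead. pending=1, acc=0x14
Byte[1]=AE: continuation. acc=(acc<<6)|0x2E=0x52E, pending=0
Byte[2]=C5: 2-byte lead. pending=1, acc=0x5
Byte[3]=8E: continuation. acc=(acc<<6)|0x0E=0x14E, pending=0
Byte[4]=EF: 3-byte lead. pending=2, acc=0xF
Byte[5]=A6: continuation. acc=(acc<<6)|0x26=0x3E6, pending=1
Byte[6]=B0: continuation. acc=(acc<<6)|0x30=0xF9B0, pending=0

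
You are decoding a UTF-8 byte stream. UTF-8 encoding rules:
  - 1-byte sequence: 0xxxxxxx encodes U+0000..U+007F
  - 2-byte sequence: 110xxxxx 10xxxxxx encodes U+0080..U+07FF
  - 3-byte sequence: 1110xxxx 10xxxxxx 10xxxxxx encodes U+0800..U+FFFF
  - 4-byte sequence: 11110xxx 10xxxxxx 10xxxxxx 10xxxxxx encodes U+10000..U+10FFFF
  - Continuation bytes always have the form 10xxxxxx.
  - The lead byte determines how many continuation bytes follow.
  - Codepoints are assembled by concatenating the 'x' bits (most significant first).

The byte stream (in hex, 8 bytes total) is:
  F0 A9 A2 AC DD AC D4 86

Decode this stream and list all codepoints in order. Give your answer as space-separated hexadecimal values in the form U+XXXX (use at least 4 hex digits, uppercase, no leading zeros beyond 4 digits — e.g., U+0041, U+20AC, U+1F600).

Answer: U+298AC U+076C U+0506

Derivation:
Byte[0]=F0: 4-byte lead, need 3 cont bytes. acc=0x0
Byte[1]=A9: continuation. acc=(acc<<6)|0x29=0x29
Byte[2]=A2: continuation. acc=(acc<<6)|0x22=0xA62
Byte[3]=AC: continuation. acc=(acc<<6)|0x2C=0x298AC
Completed: cp=U+298AC (starts at byte 0)
Byte[4]=DD: 2-byte lead, need 1 cont bytes. acc=0x1D
Byte[5]=AC: continuation. acc=(acc<<6)|0x2C=0x76C
Completed: cp=U+076C (starts at byte 4)
Byte[6]=D4: 2-byte lead, need 1 cont bytes. acc=0x14
Byte[7]=86: continuation. acc=(acc<<6)|0x06=0x506
Completed: cp=U+0506 (starts at byte 6)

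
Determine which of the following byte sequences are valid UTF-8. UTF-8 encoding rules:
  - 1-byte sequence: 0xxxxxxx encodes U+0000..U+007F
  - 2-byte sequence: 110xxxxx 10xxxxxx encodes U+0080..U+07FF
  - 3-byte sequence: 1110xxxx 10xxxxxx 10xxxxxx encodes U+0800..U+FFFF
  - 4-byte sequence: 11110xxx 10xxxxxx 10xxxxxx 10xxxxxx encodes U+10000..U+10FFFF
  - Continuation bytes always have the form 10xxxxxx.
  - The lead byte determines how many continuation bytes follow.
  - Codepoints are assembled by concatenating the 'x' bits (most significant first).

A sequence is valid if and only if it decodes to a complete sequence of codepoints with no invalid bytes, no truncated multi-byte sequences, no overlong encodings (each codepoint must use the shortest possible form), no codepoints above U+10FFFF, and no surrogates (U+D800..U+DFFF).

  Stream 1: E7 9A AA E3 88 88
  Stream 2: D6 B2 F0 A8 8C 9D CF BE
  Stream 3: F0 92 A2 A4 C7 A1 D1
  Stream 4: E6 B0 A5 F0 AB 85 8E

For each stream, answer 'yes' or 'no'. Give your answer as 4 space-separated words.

Answer: yes yes no yes

Derivation:
Stream 1: decodes cleanly. VALID
Stream 2: decodes cleanly. VALID
Stream 3: error at byte offset 7. INVALID
Stream 4: decodes cleanly. VALID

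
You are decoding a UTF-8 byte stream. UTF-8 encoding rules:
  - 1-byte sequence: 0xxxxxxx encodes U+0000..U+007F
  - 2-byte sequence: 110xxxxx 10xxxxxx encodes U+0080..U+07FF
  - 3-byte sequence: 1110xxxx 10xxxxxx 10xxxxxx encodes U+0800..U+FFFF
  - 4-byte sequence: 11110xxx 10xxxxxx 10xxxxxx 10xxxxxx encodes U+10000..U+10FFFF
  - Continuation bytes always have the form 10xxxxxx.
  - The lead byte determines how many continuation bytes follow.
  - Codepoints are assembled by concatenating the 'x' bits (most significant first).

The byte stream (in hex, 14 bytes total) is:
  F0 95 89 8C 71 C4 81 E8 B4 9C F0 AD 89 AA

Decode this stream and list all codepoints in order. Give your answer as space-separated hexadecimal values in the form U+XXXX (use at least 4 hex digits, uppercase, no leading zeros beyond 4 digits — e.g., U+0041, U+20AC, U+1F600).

Byte[0]=F0: 4-byte lead, need 3 cont bytes. acc=0x0
Byte[1]=95: continuation. acc=(acc<<6)|0x15=0x15
Byte[2]=89: continuation. acc=(acc<<6)|0x09=0x549
Byte[3]=8C: continuation. acc=(acc<<6)|0x0C=0x1524C
Completed: cp=U+1524C (starts at byte 0)
Byte[4]=71: 1-byte ASCII. cp=U+0071
Byte[5]=C4: 2-byte lead, need 1 cont bytes. acc=0x4
Byte[6]=81: continuation. acc=(acc<<6)|0x01=0x101
Completed: cp=U+0101 (starts at byte 5)
Byte[7]=E8: 3-byte lead, need 2 cont bytes. acc=0x8
Byte[8]=B4: continuation. acc=(acc<<6)|0x34=0x234
Byte[9]=9C: continuation. acc=(acc<<6)|0x1C=0x8D1C
Completed: cp=U+8D1C (starts at byte 7)
Byte[10]=F0: 4-byte lead, need 3 cont bytes. acc=0x0
Byte[11]=AD: continuation. acc=(acc<<6)|0x2D=0x2D
Byte[12]=89: continuation. acc=(acc<<6)|0x09=0xB49
Byte[13]=AA: continuation. acc=(acc<<6)|0x2A=0x2D26A
Completed: cp=U+2D26A (starts at byte 10)

Answer: U+1524C U+0071 U+0101 U+8D1C U+2D26A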